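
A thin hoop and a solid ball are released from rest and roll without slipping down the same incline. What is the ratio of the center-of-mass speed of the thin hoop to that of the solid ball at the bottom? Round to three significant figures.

v_ratio ≈ 0.837

Each satisfies Mgh = ½(1+k)Mv² with k = I/(MR²), so v ∝ 1/√(1+k).
For the thin hoop k = 1; for the solid ball k = 0.4.
v₁/v₂ = √((1+k₂)/(1+k₁)) = √(1.4/2) ≈ 0.837.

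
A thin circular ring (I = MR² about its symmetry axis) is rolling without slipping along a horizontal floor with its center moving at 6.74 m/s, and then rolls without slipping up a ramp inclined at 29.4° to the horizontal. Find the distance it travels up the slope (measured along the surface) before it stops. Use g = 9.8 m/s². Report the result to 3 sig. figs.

Here I = MR², so the shape factor k = I/(MR²) = 1.
Rolling without slipping gives ω = v/R, so the total kinetic energy is ½Mv² + ½Iω² = ½(1+k)Mv² = Mv².
Setting this equal to Mgh gives the vertical rise h = (1+k)v₀²/(2g) = 2×6.74²/(2×9.8) = 4.635 m.
The distance along the slope is d = h/sinθ = 4.635/sin29.4° ≈ 9.44 m.

d ≈ 9.44 m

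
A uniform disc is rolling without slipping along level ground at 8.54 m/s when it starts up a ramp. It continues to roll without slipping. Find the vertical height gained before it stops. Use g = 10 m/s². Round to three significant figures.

Here I = (1/2)MR², so the shape factor k = I/(MR²) = 0.5.
The rolling condition ω = v/R makes the rotational term ½I(v/R)² = ½kMv², so KE_total = ½(1+k)Mv² = (3/4)Mv².
At the top the kinetic energy is zero, so (3/4)Mv₀² = Mgh.
Thus h = (1+k)v₀²/(2g) = 1.5 × 8.54² / (2 × 10) ≈ 5.47 m.

h ≈ 5.47 m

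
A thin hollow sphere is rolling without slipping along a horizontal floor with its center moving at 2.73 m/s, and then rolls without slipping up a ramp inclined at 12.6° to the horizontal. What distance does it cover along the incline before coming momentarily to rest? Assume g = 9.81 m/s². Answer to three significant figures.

The moment of inertia is (2/3)MR², giving k ≡ I/(MR²) = 2/3.
Pure rolling means v = ωR; then KE = ½Mv² + ½I(v/R)² = ½(1+k)Mv² = (5/6)Mv².
Setting this equal to Mgh gives the vertical rise h = (1+k)v₀²/(2g) = 1.667×2.73²/(2×9.81) = 0.6331 m.
The distance along the slope is d = h/sinθ = 0.6331/sin12.6° ≈ 2.90 m.

d ≈ 2.90 m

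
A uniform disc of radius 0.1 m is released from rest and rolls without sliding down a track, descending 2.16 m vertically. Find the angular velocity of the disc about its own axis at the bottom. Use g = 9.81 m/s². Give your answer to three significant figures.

ω ≈ 53.2 rad/s

The moment of inertia is (1/2)MR², giving k ≡ I/(MR²) = 0.5.
Pure rolling means v = ωR; then KE = ½Mv² + ½I(v/R)² = ½(1+k)Mv² = (3/4)Mv².
Energy conservation Mgh = ½(1+k)Mv² gives v = √(2gh/(1+k)) = √(2 × 9.81 × 2.16 / 1.5) = 5.315 m/s.
The angular speed follows from ω = v/R = 5.315/0.1 ≈ 53.2 rad/s.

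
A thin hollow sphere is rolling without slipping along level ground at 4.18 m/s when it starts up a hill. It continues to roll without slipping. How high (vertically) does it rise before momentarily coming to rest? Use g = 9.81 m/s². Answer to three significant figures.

For this body I = (2/3)MR², i.e. k = I/(MR²) = 2/3.
Pure rolling means v = ωR; then KE = ½Mv² + ½I(v/R)² = ½(1+k)Mv² = (5/6)Mv².
At the top the kinetic energy is zero, so (5/6)Mv₀² = Mgh.
Thus h = (1+k)v₀²/(2g) = 1.667 × 4.18² / (2 × 9.81) ≈ 1.48 m.

h ≈ 1.48 m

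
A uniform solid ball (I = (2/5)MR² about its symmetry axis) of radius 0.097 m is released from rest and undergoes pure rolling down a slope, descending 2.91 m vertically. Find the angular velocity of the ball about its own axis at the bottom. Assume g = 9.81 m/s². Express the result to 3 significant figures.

ω ≈ 65.8 rad/s

The moment of inertia is (2/5)MR², giving k ≡ I/(MR²) = 0.4.
Rolling without slipping gives ω = v/R, so the total kinetic energy is ½Mv² + ½Iω² = ½(1+k)Mv² = (7/10)Mv².
Energy conservation Mgh = ½(1+k)Mv² gives v = √(2gh/(1+k)) = √(2 × 9.81 × 2.91 / 1.4) = 6.386 m/s.
The angular speed follows from ω = v/R = 6.386/0.097 ≈ 65.8 rad/s.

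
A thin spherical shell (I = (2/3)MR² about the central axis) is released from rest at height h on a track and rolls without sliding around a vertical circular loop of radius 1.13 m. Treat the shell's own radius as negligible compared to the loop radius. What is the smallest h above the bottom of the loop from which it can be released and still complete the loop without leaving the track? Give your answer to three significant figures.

With I = (2/3)MR², the ratio k = I/(MR²) is 2/3.
At the top, contact is just lost when gravity alone supplies the centripetal force: Mg = Mv_top²/r, i.e. v_top² = gr.
With ω = v/R, the kinetic energy at speed v is ½(1+k)Mv² = (5/6)Mv².
Energy conservation from release (height h) to the top (height 2r): Mgh = Mg(2r) + (5/6)M·gr.
Thus h_min = 2r + (1+k)r/2 = r(2 + 1.667/2) = 1.13 × 2.833 ≈ 3.20 m.

h_min ≈ 3.20 m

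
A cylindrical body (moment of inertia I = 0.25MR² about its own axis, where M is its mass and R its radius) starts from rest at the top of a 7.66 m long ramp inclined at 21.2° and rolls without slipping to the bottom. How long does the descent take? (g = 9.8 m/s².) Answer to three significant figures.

For this body I = 0.25MR², i.e. k = I/(MR²) = 0.25.
Along the incline Mg sinθ − f = Ma, and torque about the center fR = Iα = kMR²(a/R) gives f = kMa.
Hence a = g sinθ/(1+k) = 9.8×sin21.2°/1.25 = 2.835 m/s².
With constant a from rest, t = √(2L/a) = √(2·7.66/2.835) ≈ 2.32 s.

t ≈ 2.32 s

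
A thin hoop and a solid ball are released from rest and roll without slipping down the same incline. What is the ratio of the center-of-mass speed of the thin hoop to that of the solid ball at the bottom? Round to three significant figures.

v_ratio ≈ 0.837

Each satisfies Mgh = ½(1+k)Mv² with k = I/(MR²), so v ∝ 1/√(1+k).
For the thin hoop k = 1; for the solid ball k = 0.4.
v₁/v₂ = √((1+k₂)/(1+k₁)) = √(1.4/2) ≈ 0.837.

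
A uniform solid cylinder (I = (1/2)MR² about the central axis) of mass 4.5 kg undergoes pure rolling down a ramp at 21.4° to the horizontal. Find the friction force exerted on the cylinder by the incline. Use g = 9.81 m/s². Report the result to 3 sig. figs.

f ≈ 5.37 N

The moment of inertia is (1/2)MR², giving k ≡ I/(MR²) = 0.5.
Translational: Mg sinθ − f = Ma. Rotational about the CM: fR = Iα = kMRa, so f = kMa.
Combining, a = g sinθ/(1+k) and f = kMa = kMg sinθ/(1+k).
f = 0.5 × 4.5 × 9.81 × sin21.4° / 1.5 ≈ 5.37 N.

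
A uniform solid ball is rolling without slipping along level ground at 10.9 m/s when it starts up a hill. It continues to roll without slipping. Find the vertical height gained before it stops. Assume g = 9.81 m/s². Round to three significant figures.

Here I = (2/5)MR², so the shape factor k = I/(MR²) = 0.4.
The rolling condition ω = v/R makes the rotational term ½I(v/R)² = ½kMv², so KE_total = ½(1+k)Mv² = (7/10)Mv².
At the top the kinetic energy is zero, so (7/10)Mv₀² = Mgh.
Thus h = (1+k)v₀²/(2g) = 1.4 × 10.9² / (2 × 9.81) ≈ 8.48 m.

h ≈ 8.48 m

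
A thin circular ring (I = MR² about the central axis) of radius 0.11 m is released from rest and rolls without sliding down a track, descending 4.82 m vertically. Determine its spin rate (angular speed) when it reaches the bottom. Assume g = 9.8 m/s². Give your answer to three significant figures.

For this body I = MR², i.e. k = I/(MR²) = 1.
Since it rolls without slipping, ω = v/R and KE = ½Mv² + ½Iω² = ½(1+k)Mv² = Mv².
Energy conservation Mgh = ½(1+k)Mv² gives v = √(2gh/(1+k)) = √(2 × 9.8 × 4.82 / 2) = 6.873 m/s.
The angular speed follows from ω = v/R = 6.873/0.11 ≈ 62.5 rad/s.

ω ≈ 62.5 rad/s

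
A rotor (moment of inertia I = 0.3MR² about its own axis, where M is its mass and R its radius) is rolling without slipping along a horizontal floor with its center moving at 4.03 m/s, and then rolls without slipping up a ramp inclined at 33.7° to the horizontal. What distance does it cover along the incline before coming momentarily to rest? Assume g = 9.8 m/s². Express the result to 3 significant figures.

d ≈ 1.94 m

For this body I = 0.3MR², i.e. k = I/(MR²) = 0.3.
Rolling without slipping gives ω = v/R, so the total kinetic energy is ½Mv² + ½Iω² = ½(1+k)Mv² = (13/20)Mv².
Setting this equal to Mgh gives the vertical rise h = (1+k)v₀²/(2g) = 1.3×4.03²/(2×9.8) = 1.077 m.
Along the incline, d = h/sinθ = 1.077/sin33.7° ≈ 1.94 m.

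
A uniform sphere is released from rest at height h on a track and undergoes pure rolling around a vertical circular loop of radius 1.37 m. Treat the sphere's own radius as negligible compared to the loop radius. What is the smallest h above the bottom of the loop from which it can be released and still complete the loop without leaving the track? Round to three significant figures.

h_min ≈ 3.70 m

The moment of inertia is (2/5)MR², giving k ≡ I/(MR²) = 0.4.
At the top, contact is just lost when gravity alone supplies the centripetal force: Mg = Mv_top²/r, i.e. v_top² = gr.
With ω = v/R, the kinetic energy at speed v is ½(1+k)Mv² = (7/10)Mv².
Energy conservation from release (height h) to the top (height 2r): Mgh = Mg(2r) + (7/10)M·gr.
Thus h_min = 2r + (1+k)r/2 = r(2 + 1.4/2) = 1.37 × 2.7 ≈ 3.70 m.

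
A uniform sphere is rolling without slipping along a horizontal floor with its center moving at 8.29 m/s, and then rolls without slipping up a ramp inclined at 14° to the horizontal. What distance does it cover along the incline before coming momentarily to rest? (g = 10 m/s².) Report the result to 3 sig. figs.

For this body I = (2/5)MR², i.e. k = I/(MR²) = 0.4.
Rolling without slipping gives ω = v/R, so the total kinetic energy is ½Mv² + ½Iω² = ½(1+k)Mv² = (7/10)Mv².
Setting this equal to Mgh gives the vertical rise h = (1+k)v₀²/(2g) = 1.4×8.29²/(2×10) = 4.811 m.
The distance along the slope is d = h/sinθ = 4.811/sin14° ≈ 19.9 m.

d ≈ 19.9 m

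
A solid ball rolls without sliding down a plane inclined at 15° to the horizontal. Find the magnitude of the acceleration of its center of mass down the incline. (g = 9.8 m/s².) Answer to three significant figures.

With I = (2/5)MR², the ratio k = I/(MR²) is 0.4.
Translational: Mg sinθ − f = Ma. Rotational about the CM: fR = Iα = kMRa, so f = kMa.
Eliminating f: Mg sinθ = (1+k)Ma, so a = g sinθ/(1+k) = 9.8 × sin15° / 1.4 ≈ 1.81 m/s².

a ≈ 1.81 m/s²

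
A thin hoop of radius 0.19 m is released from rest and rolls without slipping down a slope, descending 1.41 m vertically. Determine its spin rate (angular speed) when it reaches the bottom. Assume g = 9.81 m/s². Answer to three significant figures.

Here I = MR², so the shape factor k = I/(MR²) = 1.
Since it rolls without slipping, ω = v/R and KE = ½Mv² + ½Iω² = ½(1+k)Mv² = Mv².
Energy conservation Mgh = ½(1+k)Mv² gives v = √(2gh/(1+k)) = √(2 × 9.81 × 1.41 / 2) = 3.719 m/s.
The angular speed follows from ω = v/R = 3.719/0.19 ≈ 19.6 rad/s.

ω ≈ 19.6 rad/s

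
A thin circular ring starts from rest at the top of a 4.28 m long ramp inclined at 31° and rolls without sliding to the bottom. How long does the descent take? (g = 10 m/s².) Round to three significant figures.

Here I = MR², so the shape factor k = I/(MR²) = 1.
Translational: Mg sinθ − f = Ma. Rotational about the CM: fR = Iα = kMRa, so f = kMa.
Hence a = g sinθ/(1+k) = 10×sin31°/2 = 2.575 m/s².
With constant a from rest, t = √(2L/a) = √(2·4.28/2.575) ≈ 1.82 s.

t ≈ 1.82 s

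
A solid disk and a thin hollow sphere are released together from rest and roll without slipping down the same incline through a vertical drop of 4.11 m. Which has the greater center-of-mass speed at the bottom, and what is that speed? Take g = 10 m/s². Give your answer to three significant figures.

the solid disk, at v ≈ 7.40 m/s

For rolling without slipping, Mgh = ½(1+k)Mv² where k = I/(MR²), so v = √(2gh/(1+k)).
Solid disk: k = 0.5, giving v = √(2×10×4.11/1.5) = 7.403 m/s.
Thin hollow sphere: k = 2/3, giving v = √(2×10×4.11/1.667) = 7.023 m/s.
The smaller k wins: the solid disk, at ≈ 7.40 m/s.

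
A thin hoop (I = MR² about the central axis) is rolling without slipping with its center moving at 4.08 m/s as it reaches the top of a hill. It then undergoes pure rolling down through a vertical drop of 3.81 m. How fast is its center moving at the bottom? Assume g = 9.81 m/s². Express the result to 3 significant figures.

v ≈ 7.35 m/s

Here I = MR², so the shape factor k = I/(MR²) = 1.
Pure rolling means v = ωR; then KE = ½Mv² + ½I(v/R)² = ½(1+k)Mv² = Mv².
Conserving energy between top and bottom: Mv² = Mv₀² + Mgh, hence v² = v₀² + 2gh/(1+k).
v = √(4.08² + 2×9.81×3.81/2) = √54.02 ≈ 7.35 m/s.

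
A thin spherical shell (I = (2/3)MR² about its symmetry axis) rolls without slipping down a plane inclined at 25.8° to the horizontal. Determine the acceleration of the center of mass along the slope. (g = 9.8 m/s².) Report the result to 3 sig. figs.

a ≈ 2.56 m/s²

For this body I = (2/3)MR², i.e. k = I/(MR²) = 2/3.
Translational: Mg sinθ − f = Ma. Rotational about the CM: fR = Iα = kMRa, so f = kMa.
Eliminating f: Mg sinθ = (1+k)Ma, so a = g sinθ/(1+k) = 9.8 × sin25.8° / 1.667 ≈ 2.56 m/s².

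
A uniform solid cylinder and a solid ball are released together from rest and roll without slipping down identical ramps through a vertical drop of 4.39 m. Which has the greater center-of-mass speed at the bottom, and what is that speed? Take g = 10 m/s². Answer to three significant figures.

For rolling without slipping, Mgh = ½(1+k)Mv² where k = I/(MR²), so v = √(2gh/(1+k)).
Uniform solid cylinder: k = 0.5, giving v = √(2×10×4.39/1.5) = 7.651 m/s.
Solid ball: k = 0.4, giving v = √(2×10×4.39/1.4) = 7.919 m/s.
The smaller k wins: the solid ball, at ≈ 7.92 m/s.

the solid ball, at v ≈ 7.92 m/s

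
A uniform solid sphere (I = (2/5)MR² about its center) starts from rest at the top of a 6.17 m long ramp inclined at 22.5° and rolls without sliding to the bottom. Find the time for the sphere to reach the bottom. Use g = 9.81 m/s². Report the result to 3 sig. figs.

t ≈ 2.15 s

Here I = (2/5)MR², so the shape factor k = I/(MR²) = 0.4.
Along the incline Mg sinθ − f = Ma, and torque about the center fR = Iα = kMR²(a/R) gives f = kMa.
Hence a = g sinθ/(1+k) = 9.81×sin22.5°/1.4 = 2.682 m/s².
Starting from rest, L = ½at², so t = √(2L/a) = √(2×6.17/2.682) ≈ 2.15 s.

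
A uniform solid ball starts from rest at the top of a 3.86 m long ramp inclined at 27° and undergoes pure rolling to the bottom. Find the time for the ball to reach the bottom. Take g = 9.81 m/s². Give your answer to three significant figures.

Here I = (2/5)MR², so the shape factor k = I/(MR²) = 0.4.
Newton's second law down the slope: Mg sinθ − f = Ma. The torque equation fR = Iα (with α = a/R) gives f = kMa.
Hence a = g sinθ/(1+k) = 9.81×sin27°/1.4 = 3.181 m/s².
With constant a from rest, t = √(2L/a) = √(2·3.86/3.181) ≈ 1.56 s.

t ≈ 1.56 s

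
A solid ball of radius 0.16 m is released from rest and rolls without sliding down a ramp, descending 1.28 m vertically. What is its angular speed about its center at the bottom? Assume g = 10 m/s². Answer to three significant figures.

With I = (2/5)MR², the ratio k = I/(MR²) is 0.4.
Pure rolling means v = ωR; then KE = ½Mv² + ½I(v/R)² = ½(1+k)Mv² = (7/10)Mv².
Energy conservation Mgh = ½(1+k)Mv² gives v = √(2gh/(1+k)) = √(2 × 10 × 1.28 / 1.4) = 4.276 m/s.
Then ω = v/R = 4.276 / 0.16 ≈ 26.7 rad/s.

ω ≈ 26.7 rad/s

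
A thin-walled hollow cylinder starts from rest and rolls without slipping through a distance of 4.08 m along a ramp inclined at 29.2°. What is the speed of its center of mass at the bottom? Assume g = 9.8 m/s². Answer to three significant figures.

v ≈ 4.42 m/s

Here I = MR², so the shape factor k = I/(MR²) = 1.
Since it rolls without slipping, ω = v/R and KE = ½Mv² + ½Iω² = ½(1+k)Mv² = Mv².
The vertical drop is h = L sinθ = 4.08 × sin29.2° = 1.99 m.
Energy conservation: Mgh = Mv², so v = √(2gh/(1+k)) = √(2 × 9.8 × 1.99 / 2) ≈ 4.42 m/s.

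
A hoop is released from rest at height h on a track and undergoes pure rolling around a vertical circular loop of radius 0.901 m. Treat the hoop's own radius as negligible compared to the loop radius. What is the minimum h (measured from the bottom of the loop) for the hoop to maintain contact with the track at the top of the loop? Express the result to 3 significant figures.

The moment of inertia is MR², giving k ≡ I/(MR²) = 1.
At the top of the loop, the minimum-contact condition is Mg = Mv_top²/r, so v_top² = gr.
With ω = v/R, the kinetic energy at speed v is ½(1+k)Mv² = Mv².
Energy conservation from release (height h) to the top (height 2r): Mgh = Mg(2r) + M·gr.
Thus h_min = 2r + (1+k)r/2 = r(2 + 2/2) = 0.901 × 3 ≈ 2.70 m.

h_min ≈ 2.70 m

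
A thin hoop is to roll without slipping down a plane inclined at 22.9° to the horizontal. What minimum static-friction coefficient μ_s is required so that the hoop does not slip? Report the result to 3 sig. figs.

μ_min ≈ 0.211

For this body I = MR², i.e. k = I/(MR²) = 1.
Along the incline Mg sinθ − f = Ma, and torque about the center fR = Iα = kMR²(a/R) gives f = kMa.
These give a = g sinθ/(1+k) and the required friction f = kMg sinθ/(1+k).
With N = Mg cosθ, the no-slip condition f ≤ μN gives μ_min = f/N = k tanθ/(1+k).
μ_min = 1 × tan22.9° / 2 ≈ 0.211.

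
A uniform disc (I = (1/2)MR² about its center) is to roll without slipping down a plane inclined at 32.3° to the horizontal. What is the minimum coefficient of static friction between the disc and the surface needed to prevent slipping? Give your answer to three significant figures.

μ_min ≈ 0.211

With I = (1/2)MR², the ratio k = I/(MR²) is 0.5.
Translational: Mg sinθ − f = Ma. Rotational about the CM: fR = Iα = kMRa, so f = kMa.
These give a = g sinθ/(1+k) and the required friction f = kMg sinθ/(1+k).
The normal force is N = Mg cosθ, so μ_min = f/N = k tanθ/(1+k).
μ_min = 0.5 × tan32.3° / 1.5 ≈ 0.211.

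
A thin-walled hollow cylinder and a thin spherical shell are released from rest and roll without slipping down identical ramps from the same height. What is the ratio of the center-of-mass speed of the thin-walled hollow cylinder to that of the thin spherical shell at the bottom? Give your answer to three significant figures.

v_ratio ≈ 0.913

Each satisfies Mgh = ½(1+k)Mv² with k = I/(MR²), so v ∝ 1/√(1+k).
For the thin-walled hollow cylinder k = 1; for the thin spherical shell k = 2/3.
v₁/v₂ = √((1+k₂)/(1+k₁)) = √(1.667/2) ≈ 0.913.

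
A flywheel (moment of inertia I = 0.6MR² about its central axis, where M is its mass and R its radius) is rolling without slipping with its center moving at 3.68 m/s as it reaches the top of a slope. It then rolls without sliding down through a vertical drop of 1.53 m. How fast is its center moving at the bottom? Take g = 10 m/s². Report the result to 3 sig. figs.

For this body I = 0.6MR², i.e. k = I/(MR²) = 0.6.
Since it rolls without slipping, ω = v/R and KE = ½Mv² + ½Iω² = ½(1+k)Mv² = (4/5)Mv².
Energy conservation: (4/5)Mv₀² + Mgh = (4/5)Mv², so v² = v₀² + 2gh/(1+k).
v = √(3.68² + 2×10×1.53/1.6) = √32.67 ≈ 5.72 m/s.

v ≈ 5.72 m/s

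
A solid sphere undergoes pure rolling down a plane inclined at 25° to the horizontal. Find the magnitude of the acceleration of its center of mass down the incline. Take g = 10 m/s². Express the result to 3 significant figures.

a ≈ 3.02 m/s²

With I = (2/5)MR², the ratio k = I/(MR²) is 0.4.
Translational: Mg sinθ − f = Ma. Rotational about the CM: fR = Iα = kMRa, so f = kMa.
Eliminating f: Mg sinθ = (1+k)Ma, so a = g sinθ/(1+k) = 10 × sin25° / 1.4 ≈ 3.02 m/s².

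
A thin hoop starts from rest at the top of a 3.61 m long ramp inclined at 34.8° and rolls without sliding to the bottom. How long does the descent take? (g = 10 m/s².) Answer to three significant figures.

For this body I = MR², i.e. k = I/(MR²) = 1.
Newton's second law down the slope: Mg sinθ − f = Ma. The torque equation fR = Iα (with α = a/R) gives f = kMa.
Hence a = g sinθ/(1+k) = 10×sin34.8°/2 = 2.854 m/s².
Starting from rest, L = ½at², so t = √(2L/a) = √(2×3.61/2.854) ≈ 1.59 s.

t ≈ 1.59 s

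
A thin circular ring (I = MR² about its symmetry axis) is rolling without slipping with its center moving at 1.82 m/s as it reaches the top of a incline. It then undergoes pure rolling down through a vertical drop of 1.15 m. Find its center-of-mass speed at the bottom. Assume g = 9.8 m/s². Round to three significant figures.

For this body I = MR², i.e. k = I/(MR²) = 1.
Pure rolling means v = ωR; then KE = ½Mv² + ½I(v/R)² = ½(1+k)Mv² = Mv².
Energy conservation: Mv₀² + Mgh = Mv², so v² = v₀² + 2gh/(1+k).
v = √(1.82² + 2×9.8×1.15/2) = √14.58 ≈ 3.82 m/s.

v ≈ 3.82 m/s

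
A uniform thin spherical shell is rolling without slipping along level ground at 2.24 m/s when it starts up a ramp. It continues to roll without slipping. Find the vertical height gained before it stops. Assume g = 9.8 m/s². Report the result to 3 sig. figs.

Here I = (2/3)MR², so the shape factor k = I/(MR²) = 2/3.
Rolling without slipping gives ω = v/R, so the total kinetic energy is ½Mv² + ½Iω² = ½(1+k)Mv² = (5/6)Mv².
At the top the kinetic energy is zero, so (5/6)Mv₀² = Mgh.
Thus h = (1+k)v₀²/(2g) = 1.667 × 2.24² / (2 × 9.8) ≈ 0.427 m.

h ≈ 0.427 m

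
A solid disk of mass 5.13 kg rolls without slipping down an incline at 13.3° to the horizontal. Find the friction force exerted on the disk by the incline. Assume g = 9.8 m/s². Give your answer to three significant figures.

The moment of inertia is (1/2)MR², giving k ≡ I/(MR²) = 0.5.
Translational: Mg sinθ − f = Ma. Rotational about the CM: fR = Iα = kMRa, so f = kMa.
Combining, a = g sinθ/(1+k) and f = kMa = kMg sinθ/(1+k).
f = 0.5 × 5.13 × 9.8 × sin13.3° / 1.5 ≈ 3.86 N.

f ≈ 3.86 N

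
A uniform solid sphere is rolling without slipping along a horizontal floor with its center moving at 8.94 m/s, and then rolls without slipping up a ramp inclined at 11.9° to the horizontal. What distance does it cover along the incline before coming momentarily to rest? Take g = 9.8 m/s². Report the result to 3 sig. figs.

With I = (2/5)MR², the ratio k = I/(MR²) is 0.4.
Pure rolling means v = ωR; then KE = ½Mv² + ½I(v/R)² = ½(1+k)Mv² = (7/10)Mv².
Setting this equal to Mgh gives the vertical rise h = (1+k)v₀²/(2g) = 1.4×8.94²/(2×9.8) = 5.709 m.
The distance along the slope is d = h/sinθ = 5.709/sin11.9° ≈ 27.7 m.

d ≈ 27.7 m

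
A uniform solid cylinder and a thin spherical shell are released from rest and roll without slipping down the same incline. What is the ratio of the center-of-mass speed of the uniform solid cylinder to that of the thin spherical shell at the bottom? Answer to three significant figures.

Each satisfies Mgh = ½(1+k)Mv² with k = I/(MR²), so v ∝ 1/√(1+k).
For the uniform solid cylinder k = 0.5; for the thin spherical shell k = 2/3.
v₁/v₂ = √((1+k₂)/(1+k₁)) = √(1.667/1.5) ≈ 1.05.

v_ratio ≈ 1.05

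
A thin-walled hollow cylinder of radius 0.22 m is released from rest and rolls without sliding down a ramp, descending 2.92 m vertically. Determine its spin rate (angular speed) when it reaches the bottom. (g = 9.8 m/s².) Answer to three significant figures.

ω ≈ 24.3 rad/s

The moment of inertia is MR², giving k ≡ I/(MR²) = 1.
Since it rolls without slipping, ω = v/R and KE = ½Mv² + ½Iω² = ½(1+k)Mv² = Mv².
Energy conservation Mgh = ½(1+k)Mv² gives v = √(2gh/(1+k)) = √(2 × 9.8 × 2.92 / 2) = 5.349 m/s.
The angular speed follows from ω = v/R = 5.349/0.22 ≈ 24.3 rad/s.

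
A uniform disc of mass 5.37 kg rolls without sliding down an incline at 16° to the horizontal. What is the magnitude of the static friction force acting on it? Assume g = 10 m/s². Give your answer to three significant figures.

f ≈ 4.93 N

For this body I = (1/2)MR², i.e. k = I/(MR²) = 0.5.
Translational: Mg sinθ − f = Ma. Rotational about the CM: fR = Iα = kMRa, so f = kMa.
Combining, a = g sinθ/(1+k) and f = kMa = kMg sinθ/(1+k).
f = 0.5 × 5.37 × 10 × sin16° / 1.5 ≈ 4.93 N.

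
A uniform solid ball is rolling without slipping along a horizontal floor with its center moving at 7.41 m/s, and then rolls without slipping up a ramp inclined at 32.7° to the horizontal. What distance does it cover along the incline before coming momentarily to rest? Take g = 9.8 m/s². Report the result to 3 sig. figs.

d ≈ 7.26 m

The moment of inertia is (2/5)MR², giving k ≡ I/(MR²) = 0.4.
Rolling without slipping gives ω = v/R, so the total kinetic energy is ½Mv² + ½Iω² = ½(1+k)Mv² = (7/10)Mv².
Setting this equal to Mgh gives the vertical rise h = (1+k)v₀²/(2g) = 1.4×7.41²/(2×9.8) = 3.922 m.
Along the incline, d = h/sinθ = 3.922/sin32.7° ≈ 7.26 m.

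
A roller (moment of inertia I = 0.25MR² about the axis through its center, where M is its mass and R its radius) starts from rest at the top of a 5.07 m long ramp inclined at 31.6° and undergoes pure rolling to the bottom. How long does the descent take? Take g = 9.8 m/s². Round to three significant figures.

t ≈ 1.57 s

With I = 0.25MR², the ratio k = I/(MR²) is 0.25.
Newton's second law down the slope: Mg sinθ − f = Ma. The torque equation fR = Iα (with α = a/R) gives f = kMa.
Hence a = g sinθ/(1+k) = 9.8×sin31.6°/1.25 = 4.108 m/s².
With constant a from rest, t = √(2L/a) = √(2·5.07/4.108) ≈ 1.57 s.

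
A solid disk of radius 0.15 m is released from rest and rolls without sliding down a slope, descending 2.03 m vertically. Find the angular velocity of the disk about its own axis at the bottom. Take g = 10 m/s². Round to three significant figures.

Here I = (1/2)MR², so the shape factor k = I/(MR²) = 0.5.
Pure rolling means v = ωR; then KE = ½Mv² + ½I(v/R)² = ½(1+k)Mv² = (3/4)Mv².
Energy conservation Mgh = ½(1+k)Mv² gives v = √(2gh/(1+k)) = √(2 × 10 × 2.03 / 1.5) = 5.203 m/s.
The angular speed follows from ω = v/R = 5.203/0.15 ≈ 34.7 rad/s.

ω ≈ 34.7 rad/s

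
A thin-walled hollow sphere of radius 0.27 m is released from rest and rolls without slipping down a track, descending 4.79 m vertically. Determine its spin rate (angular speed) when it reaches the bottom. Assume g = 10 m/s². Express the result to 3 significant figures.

ω ≈ 28.1 rad/s

Here I = (2/3)MR², so the shape factor k = I/(MR²) = 2/3.
The rolling condition ω = v/R makes the rotational term ½I(v/R)² = ½kMv², so KE_total = ½(1+k)Mv² = (5/6)Mv².
Energy conservation Mgh = ½(1+k)Mv² gives v = √(2gh/(1+k)) = √(2 × 10 × 4.79 / 1.667) = 7.582 m/s.
The angular speed follows from ω = v/R = 7.582/0.27 ≈ 28.1 rad/s.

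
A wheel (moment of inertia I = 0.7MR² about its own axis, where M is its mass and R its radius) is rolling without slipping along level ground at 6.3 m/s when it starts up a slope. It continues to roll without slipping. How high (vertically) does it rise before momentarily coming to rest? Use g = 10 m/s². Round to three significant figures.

h ≈ 3.37 m

Here I = 0.7MR², so the shape factor k = I/(MR²) = 0.7.
Since it rolls without slipping, ω = v/R and KE = ½Mv² + ½Iω² = ½(1+k)Mv² = (17/20)Mv².
All of this converts to potential energy at the highest point: (17/20)Mv₀² = Mgh.
Thus h = (1+k)v₀²/(2g) = 1.7 × 6.3² / (2 × 10) ≈ 3.37 m.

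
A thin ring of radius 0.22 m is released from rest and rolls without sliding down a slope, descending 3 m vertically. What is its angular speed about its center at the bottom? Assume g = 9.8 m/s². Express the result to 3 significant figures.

For this body I = MR², i.e. k = I/(MR²) = 1.
The rolling condition ω = v/R makes the rotational term ½I(v/R)² = ½kMv², so KE_total = ½(1+k)Mv² = Mv².
Energy conservation Mgh = ½(1+k)Mv² gives v = √(2gh/(1+k)) = √(2 × 9.8 × 3 / 2) = 5.422 m/s.
The angular speed follows from ω = v/R = 5.422/0.22 ≈ 24.6 rad/s.

ω ≈ 24.6 rad/s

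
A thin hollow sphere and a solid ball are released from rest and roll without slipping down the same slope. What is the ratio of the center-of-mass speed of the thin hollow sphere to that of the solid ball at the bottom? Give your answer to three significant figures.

v_ratio ≈ 0.917

Each satisfies Mgh = ½(1+k)Mv² with k = I/(MR²), so v ∝ 1/√(1+k).
For the thin hollow sphere k = 2/3; for the solid ball k = 0.4.
v₁/v₂ = √((1+k₂)/(1+k₁)) = √(1.4/1.667) ≈ 0.917.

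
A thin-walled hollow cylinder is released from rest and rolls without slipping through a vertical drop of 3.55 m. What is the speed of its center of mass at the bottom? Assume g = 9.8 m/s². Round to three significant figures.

With I = MR², the ratio k = I/(MR²) is 1.
The rolling condition ω = v/R makes the rotational term ½I(v/R)² = ½kMv², so KE_total = ½(1+k)Mv² = Mv².
Energy conservation: Mgh = Mv², so v = √(2gh/(1+k)) = √(2 × 9.8 × 3.55 / 2) ≈ 5.90 m/s.

v ≈ 5.90 m/s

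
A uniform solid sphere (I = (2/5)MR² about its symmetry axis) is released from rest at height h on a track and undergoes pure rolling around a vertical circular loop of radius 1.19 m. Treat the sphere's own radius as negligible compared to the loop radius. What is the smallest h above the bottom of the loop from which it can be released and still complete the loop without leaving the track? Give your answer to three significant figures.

h_min ≈ 3.21 m

Here I = (2/5)MR², so the shape factor k = I/(MR²) = 0.4.
At the top of the loop, the minimum-contact condition is Mg = Mv_top²/r, so v_top² = gr.
With ω = v/R, the kinetic energy at speed v is ½(1+k)Mv² = (7/10)Mv².
Energy conservation from release (height h) to the top (height 2r): Mgh = Mg(2r) + (7/10)M·gr.
Thus h_min = 2r + (1+k)r/2 = r(2 + 1.4/2) = 1.19 × 2.7 ≈ 3.21 m.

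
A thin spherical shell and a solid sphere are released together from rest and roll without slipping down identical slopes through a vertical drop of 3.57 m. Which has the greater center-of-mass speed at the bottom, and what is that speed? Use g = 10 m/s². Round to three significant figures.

the solid sphere, at v ≈ 7.14 m/s

For rolling without slipping, Mgh = ½(1+k)Mv² where k = I/(MR²), so v = √(2gh/(1+k)).
Thin spherical shell: k = 2/3, giving v = √(2×10×3.57/1.667) = 6.545 m/s.
Solid sphere: k = 0.4, giving v = √(2×10×3.57/1.4) = 7.141 m/s.
The smaller k wins: the solid sphere, at ≈ 7.14 m/s.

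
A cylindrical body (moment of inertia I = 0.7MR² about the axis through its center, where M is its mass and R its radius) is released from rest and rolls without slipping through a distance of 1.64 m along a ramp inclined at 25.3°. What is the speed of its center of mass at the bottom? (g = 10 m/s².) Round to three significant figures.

v ≈ 2.87 m/s

For this body I = 0.7MR², i.e. k = I/(MR²) = 0.7.
The rolling condition ω = v/R makes the rotational term ½I(v/R)² = ½kMv², so KE_total = ½(1+k)Mv² = (17/20)Mv².
The vertical drop is h = L sinθ = 1.64 × sin25.3° = 0.7009 m.
Setting Mgh = (17/20)Mv² gives v = √(2gh/(1+k)) = √(2·10·0.7009/1.7) ≈ 2.87 m/s.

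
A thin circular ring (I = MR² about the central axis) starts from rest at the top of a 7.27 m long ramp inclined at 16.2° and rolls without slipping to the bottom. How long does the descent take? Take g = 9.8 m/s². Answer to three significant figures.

With I = MR², the ratio k = I/(MR²) is 1.
Along the incline Mg sinθ − f = Ma, and torque about the center fR = Iα = kMR²(a/R) gives f = kMa.
Hence a = g sinθ/(1+k) = 9.8×sin16.2°/2 = 1.367 m/s².
With constant a from rest, t = √(2L/a) = √(2·7.27/1.367) ≈ 3.26 s.

t ≈ 3.26 s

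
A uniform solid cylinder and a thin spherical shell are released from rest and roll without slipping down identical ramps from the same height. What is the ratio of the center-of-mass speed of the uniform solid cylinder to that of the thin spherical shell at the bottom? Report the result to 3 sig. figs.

v_ratio ≈ 1.05

Each satisfies Mgh = ½(1+k)Mv² with k = I/(MR²), so v ∝ 1/√(1+k).
For the uniform solid cylinder k = 0.5; for the thin spherical shell k = 2/3.
v₁/v₂ = √((1+k₂)/(1+k₁)) = √(1.667/1.5) ≈ 1.05.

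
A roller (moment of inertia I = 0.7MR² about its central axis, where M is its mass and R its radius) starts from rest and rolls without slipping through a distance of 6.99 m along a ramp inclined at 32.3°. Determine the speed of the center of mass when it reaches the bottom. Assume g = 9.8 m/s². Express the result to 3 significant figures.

v ≈ 6.56 m/s

The moment of inertia is 0.7MR², giving k ≡ I/(MR²) = 0.7.
Rolling without slipping gives ω = v/R, so the total kinetic energy is ½Mv² + ½Iω² = ½(1+k)Mv² = (17/20)Mv².
The vertical drop is h = L sinθ = 6.99 × sin32.3° = 3.735 m.
Setting Mgh = (17/20)Mv² gives v = √(2gh/(1+k)) = √(2·9.8·3.735/1.7) ≈ 6.56 m/s.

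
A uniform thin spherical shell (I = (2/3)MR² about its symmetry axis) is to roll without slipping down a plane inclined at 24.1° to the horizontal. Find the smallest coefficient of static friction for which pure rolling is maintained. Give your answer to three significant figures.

For this body I = (2/3)MR², i.e. k = I/(MR²) = 2/3.
Translational: Mg sinθ − f = Ma. Rotational about the CM: fR = Iα = kMRa, so f = kMa.
These give a = g sinθ/(1+k) and the required friction f = kMg sinθ/(1+k).
The normal force is N = Mg cosθ, so μ_min = f/N = k tanθ/(1+k).
μ_min = (2/3) × tan24.1° / 1.667 ≈ 0.179.

μ_min ≈ 0.179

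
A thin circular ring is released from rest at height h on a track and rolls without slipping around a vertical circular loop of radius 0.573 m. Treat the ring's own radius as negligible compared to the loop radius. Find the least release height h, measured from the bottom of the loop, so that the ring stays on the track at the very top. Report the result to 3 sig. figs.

The moment of inertia is MR², giving k ≡ I/(MR²) = 1.
At the top of the loop, the minimum-contact condition is Mg = Mv_top²/r, so v_top² = gr.
With ω = v/R, the kinetic energy at speed v is ½(1+k)Mv² = Mv².
Energy conservation from release (height h) to the top (height 2r): Mgh = Mg(2r) + M·gr.
Thus h_min = 2r + (1+k)r/2 = r(2 + 2/2) = 0.573 × 3 ≈ 1.72 m.

h_min ≈ 1.72 m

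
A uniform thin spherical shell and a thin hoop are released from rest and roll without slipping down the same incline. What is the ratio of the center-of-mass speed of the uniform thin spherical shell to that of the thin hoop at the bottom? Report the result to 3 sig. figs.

Each satisfies Mgh = ½(1+k)Mv² with k = I/(MR²), so v ∝ 1/√(1+k).
For the uniform thin spherical shell k = 2/3; for the thin hoop k = 1.
v₁/v₂ = √((1+k₂)/(1+k₁)) = √(2/1.667) ≈ 1.10.

v_ratio ≈ 1.10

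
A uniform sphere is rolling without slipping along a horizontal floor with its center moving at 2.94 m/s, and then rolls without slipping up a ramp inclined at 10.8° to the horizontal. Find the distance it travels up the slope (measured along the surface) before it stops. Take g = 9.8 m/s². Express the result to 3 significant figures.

d ≈ 3.29 m

For this body I = (2/5)MR², i.e. k = I/(MR²) = 0.4.
The rolling condition ω = v/R makes the rotational term ½I(v/R)² = ½kMv², so KE_total = ½(1+k)Mv² = (7/10)Mv².
Setting this equal to Mgh gives the vertical rise h = (1+k)v₀²/(2g) = 1.4×2.94²/(2×9.8) = 0.6174 m.
The distance along the slope is d = h/sinθ = 0.6174/sin10.8° ≈ 3.29 m.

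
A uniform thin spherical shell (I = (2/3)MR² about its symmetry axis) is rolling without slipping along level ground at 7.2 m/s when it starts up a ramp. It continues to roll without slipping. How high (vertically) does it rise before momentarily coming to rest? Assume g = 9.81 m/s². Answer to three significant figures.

h ≈ 4.40 m

With I = (2/3)MR², the ratio k = I/(MR²) is 2/3.
Rolling without slipping gives ω = v/R, so the total kinetic energy is ½Mv² + ½Iω² = ½(1+k)Mv² = (5/6)Mv².
All of this converts to potential energy at the highest point: (5/6)Mv₀² = Mgh.
Thus h = (1+k)v₀²/(2g) = 1.667 × 7.2² / (2 × 9.81) ≈ 4.40 m.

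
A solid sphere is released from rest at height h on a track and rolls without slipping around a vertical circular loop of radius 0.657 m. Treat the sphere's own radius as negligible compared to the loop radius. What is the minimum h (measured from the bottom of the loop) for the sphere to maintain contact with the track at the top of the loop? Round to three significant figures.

h_min ≈ 1.77 m

For this body I = (2/5)MR², i.e. k = I/(MR²) = 0.4.
At the top, contact is just lost when gravity alone supplies the centripetal force: Mg = Mv_top²/r, i.e. v_top² = gr.
With ω = v/R, the kinetic energy at speed v is ½(1+k)Mv² = (7/10)Mv².
Energy conservation from release (height h) to the top (height 2r): Mgh = Mg(2r) + (7/10)M·gr.
Thus h_min = 2r + (1+k)r/2 = r(2 + 1.4/2) = 0.657 × 2.7 ≈ 1.77 m.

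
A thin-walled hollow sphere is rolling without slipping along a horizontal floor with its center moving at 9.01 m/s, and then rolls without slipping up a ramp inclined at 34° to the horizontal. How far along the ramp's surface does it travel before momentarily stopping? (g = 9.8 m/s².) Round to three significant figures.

Here I = (2/3)MR², so the shape factor k = I/(MR²) = 2/3.
The rolling condition ω = v/R makes the rotational term ½I(v/R)² = ½kMv², so KE_total = ½(1+k)Mv² = (5/6)Mv².
Setting this equal to Mgh gives the vertical rise h = (1+k)v₀²/(2g) = 1.667×9.01²/(2×9.8) = 6.903 m.
The distance along the slope is d = h/sinθ = 6.903/sin34° ≈ 12.3 m.

d ≈ 12.3 m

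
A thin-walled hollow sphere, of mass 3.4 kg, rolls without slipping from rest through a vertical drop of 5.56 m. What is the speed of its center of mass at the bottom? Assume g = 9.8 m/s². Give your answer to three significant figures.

v ≈ 8.09 m/s

For this body I = (2/3)MR², i.e. k = I/(MR²) = 2/3.
Pure rolling means v = ωR; then KE = ½Mv² + ½I(v/R)² = ½(1+k)Mv² = (5/6)Mv².
Setting Mgh = (5/6)Mv² gives v = √(2gh/(1+k)) = √(2·9.8·5.56/1.667) ≈ 8.09 m/s.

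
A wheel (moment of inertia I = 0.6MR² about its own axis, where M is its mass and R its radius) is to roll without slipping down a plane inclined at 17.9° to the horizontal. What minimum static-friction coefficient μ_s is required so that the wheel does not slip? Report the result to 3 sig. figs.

For this body I = 0.6MR², i.e. k = I/(MR²) = 0.6.
Newton's second law down the slope: Mg sinθ − f = Ma. The torque equation fR = Iα (with α = a/R) gives f = kMa.
These give a = g sinθ/(1+k) and the required friction f = kMg sinθ/(1+k).
The normal force is N = Mg cosθ, so μ_min = f/N = k tanθ/(1+k).
μ_min = 0.6 × tan17.9° / 1.6 ≈ 0.121.

μ_min ≈ 0.121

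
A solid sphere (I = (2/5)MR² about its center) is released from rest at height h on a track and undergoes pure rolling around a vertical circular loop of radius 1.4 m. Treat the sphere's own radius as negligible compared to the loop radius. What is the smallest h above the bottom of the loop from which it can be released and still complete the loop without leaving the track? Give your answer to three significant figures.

The moment of inertia is (2/5)MR², giving k ≡ I/(MR²) = 0.4.
At the top of the loop, the minimum-contact condition is Mg = Mv_top²/r, so v_top² = gr.
With ω = v/R, the kinetic energy at speed v is ½(1+k)Mv² = (7/10)Mv².
Energy conservation from release (height h) to the top (height 2r): Mgh = Mg(2r) + (7/10)M·gr.
Thus h_min = 2r + (1+k)r/2 = r(2 + 1.4/2) = 1.4 × 2.7 ≈ 3.78 m.

h_min ≈ 3.78 m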